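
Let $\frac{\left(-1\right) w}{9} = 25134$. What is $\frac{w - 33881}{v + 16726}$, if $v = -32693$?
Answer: $\frac{260087}{15967} \approx 16.289$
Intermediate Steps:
$w = -226206$ ($w = \left(-9\right) 25134 = -226206$)
$\frac{w - 33881}{v + 16726} = \frac{-226206 - 33881}{-32693 + 16726} = - \frac{260087}{-15967} = \left(-260087\right) \left(- \frac{1}{15967}\right) = \frac{260087}{15967}$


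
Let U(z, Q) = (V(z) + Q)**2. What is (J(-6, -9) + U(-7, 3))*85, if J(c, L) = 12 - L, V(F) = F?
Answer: 3145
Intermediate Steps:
U(z, Q) = (Q + z)**2 (U(z, Q) = (z + Q)**2 = (Q + z)**2)
(J(-6, -9) + U(-7, 3))*85 = ((12 - 1*(-9)) + (3 - 7)**2)*85 = ((12 + 9) + (-4)**2)*85 = (21 + 16)*85 = 37*85 = 3145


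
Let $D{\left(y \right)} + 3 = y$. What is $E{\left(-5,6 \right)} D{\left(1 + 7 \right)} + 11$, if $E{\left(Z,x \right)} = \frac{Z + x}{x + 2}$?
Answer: $\frac{93}{8} \approx 11.625$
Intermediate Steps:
$E{\left(Z,x \right)} = \frac{Z + x}{2 + x}$
$D{\left(y \right)} = -3 + y$
$E{\left(-5,6 \right)} D{\left(1 + 7 \right)} + 11 = \frac{-5 + 6}{2 + 6} \left(-3 + \left(1 + 7\right)\right) + 11 = \frac{1}{8} \cdot 1 \left(-3 + 8\right) + 11 = \frac{1}{8} \cdot 1 \cdot 5 + 11 = \frac{1}{8} \cdot 5 + 11 = \frac{5}{8} + 11 = \frac{93}{8}$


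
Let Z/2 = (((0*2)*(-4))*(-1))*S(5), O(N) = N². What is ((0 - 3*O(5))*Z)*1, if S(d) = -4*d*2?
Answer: 0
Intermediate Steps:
S(d) = -8*d
Z = 0 (Z = 2*((((0*2)*(-4))*(-1))*(-8*5)) = 2*(((0*(-4))*(-1))*(-40)) = 2*((0*(-1))*(-40)) = 2*(0*(-40)) = 2*0 = 0)
((0 - 3*O(5))*Z)*1 = ((0 - 3*5²)*0)*1 = ((0 - 3*25)*0)*1 = ((0 - 75)*0)*1 = -75*0*1 = 0*1 = 0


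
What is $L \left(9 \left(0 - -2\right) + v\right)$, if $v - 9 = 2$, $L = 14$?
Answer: $406$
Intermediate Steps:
$v = 11$ ($v = 9 + 2 = 11$)
$L \left(9 \left(0 - -2\right) + v\right) = 14 \left(9 \left(0 - -2\right) + 11\right) = 14 \left(9 \left(0 + 2\right) + 11\right) = 14 \left(9 \cdot 2 + 11\right) = 14 \left(18 + 11\right) = 14 \cdot 29 = 406$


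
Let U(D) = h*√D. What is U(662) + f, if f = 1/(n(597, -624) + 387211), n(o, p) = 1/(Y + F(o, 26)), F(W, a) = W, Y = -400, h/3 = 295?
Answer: 197/76280568 + 885*√662 ≈ 22771.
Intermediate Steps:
h = 885 (h = 3*295 = 885)
U(D) = 885*√D
n(o, p) = 1/(-400 + o)
f = 197/76280568 (f = 1/(1/(-400 + 597) + 387211) = 1/(1/197 + 387211) = 1/(76280568/197) = 197/76280568 ≈ 2.5826e-6)
U(662) + f = 885*√662 + 197/76280568 = 197/76280568 + 885*√662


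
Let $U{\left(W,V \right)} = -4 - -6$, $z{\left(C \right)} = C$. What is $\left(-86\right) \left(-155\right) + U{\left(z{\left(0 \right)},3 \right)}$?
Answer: $13332$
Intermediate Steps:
$U{\left(W,V \right)} = 2$ ($U{\left(W,V \right)} = -4 + 6 = 2$)
$\left(-86\right) \left(-155\right) + U{\left(z{\left(0 \right)},3 \right)} = \left(-86\right) \left(-155\right) + 2 = 13330 + 2 = 13332$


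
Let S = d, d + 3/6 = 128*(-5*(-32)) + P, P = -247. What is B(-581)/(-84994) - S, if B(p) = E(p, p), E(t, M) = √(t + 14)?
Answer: -40465/2 - 9*I*√7/84994 ≈ -20233.0 - 0.00028016*I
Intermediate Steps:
E(t, M) = √(14 + t)
B(p) = √(14 + p)
d = 40465/2 (d = -½ + (128*(-5*(-32)) - 247) = -½ + (128*160 - 247) = -½ + (20480 - 247) = -½ + 20233 = 40465/2 ≈ 20233.)
S = 40465/2 ≈ 20233.
B(-581)/(-84994) - S = √(14 - 581)/(-84994) - 1*40465/2 = √(-567)*(-1/84994) - 40465/2 = (9*I*√7)*(-1/84994) - 40465/2 = -9*I*√7/84994 - 40465/2 = -40465/2 - 9*I*√7/84994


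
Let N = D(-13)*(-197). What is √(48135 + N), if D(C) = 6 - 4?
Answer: √47741 ≈ 218.50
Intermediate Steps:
D(C) = 2
N = -394 (N = 2*(-197) = -394)
√(48135 + N) = √(48135 - 394) = √47741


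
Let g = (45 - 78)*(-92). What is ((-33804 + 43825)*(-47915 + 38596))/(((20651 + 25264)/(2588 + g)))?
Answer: -525201171176/45915 ≈ -1.1439e+7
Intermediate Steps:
g = 3036 (g = -33*(-92) = 3036)
((-33804 + 43825)*(-47915 + 38596))/(((20651 + 25264)/(2588 + g))) = ((-33804 + 43825)*(-47915 + 38596))/(((20651 + 25264)/(2588 + 3036))) = (10021*(-9319))/((45915/5624)) = -93385699/(45915*(1/5624)) = -93385699/45915/5624 = -93385699*5624/45915 = -525201171176/45915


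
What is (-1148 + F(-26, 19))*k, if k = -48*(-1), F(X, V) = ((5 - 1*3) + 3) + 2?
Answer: -54768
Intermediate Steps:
F(X, V) = 7 (F(X, V) = ((5 - 3) + 3) + 2 = (2 + 3) + 2 = 5 + 2 = 7)
k = 48
(-1148 + F(-26, 19))*k = (-1148 + 7)*48 = -1141*48 = -54768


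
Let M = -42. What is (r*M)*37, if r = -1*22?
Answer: 34188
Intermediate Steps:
r = -22
(r*M)*37 = -22*(-42)*37 = 924*37 = 34188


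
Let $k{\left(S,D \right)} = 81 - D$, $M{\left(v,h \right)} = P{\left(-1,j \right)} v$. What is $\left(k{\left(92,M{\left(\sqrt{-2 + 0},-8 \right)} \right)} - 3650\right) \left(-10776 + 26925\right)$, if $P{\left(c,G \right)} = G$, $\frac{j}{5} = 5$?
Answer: $-57635781 - 403725 i \sqrt{2} \approx -5.7636 \cdot 10^{7} - 5.7095 \cdot 10^{5} i$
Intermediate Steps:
$j = 25$ ($j = 5 \cdot 5 = 25$)
$M{\left(v,h \right)} = 25 v$
$\left(k{\left(92,M{\left(\sqrt{-2 + 0},-8 \right)} \right)} - 3650\right) \left(-10776 + 26925\right) = \left(\left(81 - 25 \sqrt{-2 + 0}\right) - 3650\right) \left(-10776 + 26925\right) = \left(\left(81 - 25 \sqrt{-2}\right) - 3650\right) 16149 = \left(\left(81 - 25 i \sqrt{2}\right) - 3650\right) 16149 = \left(-3569 - 25 i \sqrt{2}\right) 16149 = -57635781 - 403725 i \sqrt{2}$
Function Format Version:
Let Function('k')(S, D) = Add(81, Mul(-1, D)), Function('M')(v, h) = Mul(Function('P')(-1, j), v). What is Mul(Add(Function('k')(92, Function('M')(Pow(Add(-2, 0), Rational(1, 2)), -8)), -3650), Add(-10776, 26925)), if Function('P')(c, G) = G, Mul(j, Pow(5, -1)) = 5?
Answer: Add(-57635781, Mul(-403725, I, Pow(2, Rational(1, 2)))) ≈ Add(-5.7636e+7, Mul(-5.7095e+5, I))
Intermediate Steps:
j = 25 (j = Mul(5, 5) = 25)
Function('M')(v, h) = Mul(25, v)
Mul(Add(Function('k')(92, Function('M')(Pow(Add(-2, 0), Rational(1, 2)), -8)), -3650), Add(-10776, 26925)) = Mul(Add(Add(81, Mul(-1, Mul(25, Pow(Add(-2, 0), Rational(1, 2))))), -3650), Add(-10776, 26925)) = Mul(Add(Add(81, Mul(-1, Mul(25, Pow(-2, Rational(1, 2))))), -3650), 16149) = Mul(Add(Add(81, Mul(-1, Mul(25, Mul(I, Pow(2, Rational(1, 2)))))), -3650), 16149) = Mul(Add(Add(81, Mul(-1, Mul(25, I, Pow(2, Rational(1, 2))))), -3650), 16149) = Mul(Add(Add(81, Mul(-25, I, Pow(2, Rational(1, 2)))), -3650), 16149) = Mul(Add(-3569, Mul(-25, I, Pow(2, Rational(1, 2)))), 16149) = Add(-57635781, Mul(-403725, I, Pow(2, Rational(1, 2))))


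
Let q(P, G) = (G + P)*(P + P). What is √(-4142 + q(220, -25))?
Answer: √81658 ≈ 285.76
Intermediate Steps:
q(P, G) = 2*P*(G + P) (q(P, G) = (G + P)*(2*P) = 2*P*(G + P))
√(-4142 + q(220, -25)) = √(-4142 + 2*220*(-25 + 220)) = √(-4142 + 2*220*195) = √(-4142 + 85800) = √81658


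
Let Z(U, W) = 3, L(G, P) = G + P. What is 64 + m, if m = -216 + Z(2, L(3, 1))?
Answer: -149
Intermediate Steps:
m = -213 (m = -216 + 3 = -213)
64 + m = 64 - 213 = -149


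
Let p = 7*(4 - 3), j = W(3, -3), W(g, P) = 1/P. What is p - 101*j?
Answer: 122/3 ≈ 40.667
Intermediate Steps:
j = -⅓ (j = 1/(-3) = -⅓ ≈ -0.33333)
p = 7 (p = 7*1 = 7)
p - 101*j = 7 - 101*(-⅓) = 7 + 101/3 = 122/3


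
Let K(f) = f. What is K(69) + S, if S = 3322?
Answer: 3391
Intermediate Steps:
K(69) + S = 69 + 3322 = 3391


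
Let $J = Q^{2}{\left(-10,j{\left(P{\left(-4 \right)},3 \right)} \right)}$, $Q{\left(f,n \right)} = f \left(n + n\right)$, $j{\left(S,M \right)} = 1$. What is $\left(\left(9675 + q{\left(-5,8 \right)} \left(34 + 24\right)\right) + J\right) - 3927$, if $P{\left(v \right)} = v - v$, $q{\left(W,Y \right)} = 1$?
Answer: $6206$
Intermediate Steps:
$P{\left(v \right)} = 0$
$Q{\left(f,n \right)} = 2 f n$ ($Q{\left(f,n \right)} = f 2 n = 2 f n$)
$J = 400$ ($J = \left(2 \left(-10\right) 1\right)^{2} = \left(-20\right)^{2} = 400$)
$\left(\left(9675 + q{\left(-5,8 \right)} \left(34 + 24\right)\right) + J\right) - 3927 = \left(\left(9675 + 1 \left(34 + 24\right)\right) + 400\right) - 3927 = \left(\left(9675 + 1 \cdot 58\right) + 400\right) - 3927 = \left(\left(9675 + 58\right) + 400\right) - 3927 = \left(9733 + 400\right) - 3927 = 10133 - 3927 = 6206$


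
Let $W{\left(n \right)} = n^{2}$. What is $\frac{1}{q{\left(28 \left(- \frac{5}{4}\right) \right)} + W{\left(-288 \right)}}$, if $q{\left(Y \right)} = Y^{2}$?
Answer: $\frac{1}{84169} \approx 1.1881 \cdot 10^{-5}$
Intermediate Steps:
$\frac{1}{q{\left(28 \left(- \frac{5}{4}\right) \right)} + W{\left(-288 \right)}} = \frac{1}{\left(28 \left(- \frac{5}{4}\right)\right)^{2} + \left(-288\right)^{2}} = \frac{1}{\left(28 \left(\left(-5\right) \frac{1}{4}\right)\right)^{2} + 82944} = \frac{1}{\left(28 \left(- \frac{5}{4}\right)\right)^{2} + 82944} = \frac{1}{\left(-35\right)^{2} + 82944} = \frac{1}{1225 + 82944} = \frac{1}{84169}$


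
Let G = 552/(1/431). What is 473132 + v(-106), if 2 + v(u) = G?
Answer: 711042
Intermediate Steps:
G = 237912 (G = 552/(1/431) = 552*431 = 237912)
v(u) = 237910 (v(u) = -2 + 237912 = 237910)
473132 + v(-106) = 473132 + 237910 = 711042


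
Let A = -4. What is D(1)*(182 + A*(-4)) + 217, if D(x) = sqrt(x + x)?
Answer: 217 + 198*sqrt(2) ≈ 497.01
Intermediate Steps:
D(x) = sqrt(2)*sqrt(x) (D(x) = sqrt(2*x) = sqrt(2)*sqrt(x))
D(1)*(182 + A*(-4)) + 217 = (sqrt(2)*sqrt(1))*(182 - 4*(-4)) + 217 = (sqrt(2)*1)*(182 + 16) + 217 = sqrt(2)*198 + 217 = 198*sqrt(2) + 217 = 217 + 198*sqrt(2)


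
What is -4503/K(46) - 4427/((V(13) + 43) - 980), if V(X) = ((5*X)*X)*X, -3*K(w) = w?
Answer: 67767395/231104 ≈ 293.23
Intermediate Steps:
K(w) = -w/3
V(X) = 5*X³ (V(X) = (5*X²)*X = 5*X³)
-4503/K(46) - 4427/((V(13) + 43) - 980) = -4503/((-⅓*46)) - 4427/((5*13³ + 43) - 980) = -4503/(-46/3) - 4427/((5*2197 + 43) - 980) = -4503*(-3/46) - 4427/((10985 + 43) - 980) = 13509/46 - 4427/(11028 - 980) = 13509/46 - 4427/10048 = 67767395/231104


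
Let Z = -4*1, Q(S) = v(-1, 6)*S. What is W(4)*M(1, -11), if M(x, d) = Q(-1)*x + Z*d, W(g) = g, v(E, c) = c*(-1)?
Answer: 200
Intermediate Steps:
v(E, c) = -c
Q(S) = -6*S (Q(S) = (-1*6)*S = -6*S)
Z = -4
M(x, d) = -4*d + 6*x (M(x, d) = (-6*(-1))*x - 4*d = 6*x - 4*d = -4*d + 6*x)
W(4)*M(1, -11) = 4*(-4*(-11) + 6*1) = 4*(44 + 6) = 4*50 = 200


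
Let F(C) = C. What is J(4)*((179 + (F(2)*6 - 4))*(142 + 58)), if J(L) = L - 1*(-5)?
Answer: 336600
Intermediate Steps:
J(L) = 5 + L (J(L) = L + 5 = 5 + L)
J(4)*((179 + (F(2)*6 - 4))*(142 + 58)) = (5 + 4)*((179 + (2*6 - 4))*(142 + 58)) = 9*((179 + (12 - 4))*200) = 9*((179 + 8)*200) = 9*(187*200) = 9*37400 = 336600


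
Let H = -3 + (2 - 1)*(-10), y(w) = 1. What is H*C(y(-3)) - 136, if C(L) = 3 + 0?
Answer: -175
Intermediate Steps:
H = -13 (H = -3 + 1*(-10) = -3 - 10 = -13)
C(L) = 3
H*C(y(-3)) - 136 = -13*3 - 136 = -39 - 136 = -175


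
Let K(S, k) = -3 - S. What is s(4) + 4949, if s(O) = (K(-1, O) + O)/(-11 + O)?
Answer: 34641/7 ≈ 4948.7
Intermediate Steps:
s(O) = (-2 + O)/(-11 + O) (s(O) = ((-3 - 1*(-1)) + O)/(-11 + O) = ((-3 + 1) + O)/(-11 + O) = (-2 + O)/(-11 + O))
s(4) + 4949 = (-2 + 4)/(-11 + 4) + 4949 = 2/(-7) + 4949 = -⅐*2 + 4949 = -2/7 + 4949 = 34641/7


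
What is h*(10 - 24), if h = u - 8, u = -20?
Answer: 392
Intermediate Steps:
h = -28 (h = -20 - 8 = -28)
h*(10 - 24) = -28*(10 - 24) = -28*(-14) = 392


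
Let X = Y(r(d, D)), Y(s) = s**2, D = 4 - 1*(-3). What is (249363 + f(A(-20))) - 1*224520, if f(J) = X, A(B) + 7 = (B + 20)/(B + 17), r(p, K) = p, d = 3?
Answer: 24852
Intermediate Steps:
D = 7 (D = 4 + 3 = 7)
X = 9 (X = 3**2 = 9)
A(B) = -7 + (20 + B)/(17 + B) (A(B) = -7 + (B + 20)/(B + 17) = -7 + (20 + B)/(17 + B))
f(J) = 9
(249363 + f(A(-20))) - 1*224520 = (249363 + 9) - 1*224520 = 249372 - 224520 = 24852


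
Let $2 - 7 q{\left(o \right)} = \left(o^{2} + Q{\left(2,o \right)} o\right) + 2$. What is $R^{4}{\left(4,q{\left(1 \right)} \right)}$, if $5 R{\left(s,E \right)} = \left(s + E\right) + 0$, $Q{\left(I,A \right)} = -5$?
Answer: $\frac{1048576}{1500625} \approx 0.69876$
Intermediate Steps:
$q{\left(o \right)} = - \frac{o^{2}}{7} + \frac{5 o}{7}$ ($q{\left(o \right)} = \frac{2}{7} - \frac{\left(o^{2} - 5 o\right) + 2}{7} = \frac{2}{7} - \frac{2 + o^{2} - 5 o}{7} = \frac{2}{7} - \left(\frac{2}{7} - \frac{5 o}{7} + \frac{o^{2}}{7}\right) = - \frac{o^{2}}{7} + \frac{5 o}{7}$)
$R{\left(s,E \right)} = \frac{E}{5} + \frac{s}{5}$ ($R{\left(s,E \right)} = \frac{\left(s + E\right) + 0}{5} = \frac{\left(E + s\right) + 0}{5} = \frac{E + s}{5} = \frac{E}{5} + \frac{s}{5}$)
$R^{4}{\left(4,q{\left(1 \right)} \right)} = \left(\frac{\frac{1}{7} \cdot 1 \left(5 - 1\right)}{5} + \frac{1}{5} \cdot 4\right)^{4} = \left(\frac{\frac{1}{7} \cdot 1 \left(5 - 1\right)}{5} + \frac{4}{5}\right)^{4} = \left(\frac{\frac{1}{7} \cdot 1 \cdot 4}{5} + \frac{4}{5}\right)^{4} = \left(\frac{1}{5} \cdot \frac{4}{7} + \frac{4}{5}\right)^{4} = \left(\frac{4}{35} + \frac{4}{5}\right)^{4} = \left(\frac{32}{35}\right)^{4} = \frac{1048576}{1500625}$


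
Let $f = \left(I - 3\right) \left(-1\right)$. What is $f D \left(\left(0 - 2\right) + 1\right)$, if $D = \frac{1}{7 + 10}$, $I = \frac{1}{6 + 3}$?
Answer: $- \frac{26}{153} \approx -0.16993$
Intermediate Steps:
$I = \frac{1}{9} \approx 0.11111$
$D = \frac{1}{17} \approx 0.058824$
$f = \frac{26}{9}$ ($f = \left(\frac{1}{9} - 3\right) \left(-1\right) = \left(- \frac{26}{9}\right) \left(-1\right) = \frac{26}{9} \approx 2.8889$)
$f D \left(\left(0 - 2\right) + 1\right) = \frac{26}{9} \cdot \frac{1}{17} \left(\left(0 - 2\right) + 1\right) = \frac{26 \left(-2 + 1\right)}{153} = \frac{26}{153} \left(-1\right) = - \frac{26}{153}$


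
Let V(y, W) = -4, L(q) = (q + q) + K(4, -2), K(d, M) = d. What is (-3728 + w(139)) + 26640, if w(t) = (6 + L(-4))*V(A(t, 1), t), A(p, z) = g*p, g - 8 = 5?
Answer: 22904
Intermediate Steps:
g = 13 (g = 8 + 5 = 13)
L(q) = 4 + 2*q (L(q) = (q + q) + 4 = 2*q + 4 = 4 + 2*q)
A(p, z) = 13*p
w(t) = -8 (w(t) = (6 + (4 + 2*(-4)))*(-4) = (6 + (4 - 8))*(-4) = (6 - 4)*(-4) = 2*(-4) = -8)
(-3728 + w(139)) + 26640 = (-3728 - 8) + 26640 = -3736 + 26640 = 22904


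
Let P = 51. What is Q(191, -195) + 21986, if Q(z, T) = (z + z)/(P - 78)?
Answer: 593240/27 ≈ 21972.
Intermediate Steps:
Q(z, T) = -2*z/27 (Q(z, T) = (z + z)/(51 - 78) = (2*z)/(-27) = (2*z)*(-1/27) = -2*z/27)
Q(191, -195) + 21986 = -2/27*191 + 21986 = -382/27 + 21986 = 593240/27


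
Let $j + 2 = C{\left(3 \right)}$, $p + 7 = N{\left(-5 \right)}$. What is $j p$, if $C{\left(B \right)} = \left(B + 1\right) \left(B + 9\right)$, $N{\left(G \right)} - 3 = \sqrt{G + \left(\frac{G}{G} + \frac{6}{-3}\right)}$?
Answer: $-184 + 46 i \sqrt{6} \approx -184.0 + 112.68 i$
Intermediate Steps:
$N{\left(G \right)} = 3 + \sqrt{-1 + G}$ ($N{\left(G \right)} = 3 + \sqrt{G + \left(\frac{G}{G} + \frac{6}{-3}\right)} = 3 + \sqrt{G + \left(1 + 6 \left(- \frac{1}{3}\right)\right)} = 3 + \sqrt{G + \left(1 - 2\right)} = 3 + \sqrt{G - 1} = 3 + \sqrt{-1 + G}$)
$C{\left(B \right)} = \left(1 + B\right) \left(9 + B\right)$
$p = -4 + i \sqrt{6}$ ($p = -7 + \left(3 + \sqrt{-1 - 5}\right) = -7 + \left(3 + \sqrt{-6}\right) = -7 + \left(3 + i \sqrt{6}\right) = -4 + i \sqrt{6} \approx -4.0 + 2.4495 i$)
$j = 46$ ($j = -2 + \left(9 + 3^{2} + 10 \cdot 3\right) = -2 + \left(9 + 9 + 30\right) = -2 + 48 = 46$)
$j p = 46 \left(-4 + i \sqrt{6}\right) = -184 + 46 i \sqrt{6}$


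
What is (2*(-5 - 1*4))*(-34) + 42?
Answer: 654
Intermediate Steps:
(2*(-5 - 1*4))*(-34) + 42 = (2*(-5 - 4))*(-34) + 42 = (2*(-9))*(-34) + 42 = -18*(-34) + 42 = 612 + 42 = 654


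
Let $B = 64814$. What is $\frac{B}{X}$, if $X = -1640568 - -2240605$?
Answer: $\frac{64814}{600037} \approx 0.10802$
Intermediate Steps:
$X = 600037$ ($X = -1640568 + 2240605 = 600037$)
$\frac{B}{X} = \frac{64814}{600037}$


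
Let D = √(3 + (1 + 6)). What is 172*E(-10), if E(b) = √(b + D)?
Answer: 172*√(-10 + √10) ≈ 449.76*I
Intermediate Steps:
D = √10 (D = √(3 + 7) = √10 ≈ 3.1623)
E(b) = √(b + √10)
172*E(-10) = 172*√(-10 + √10)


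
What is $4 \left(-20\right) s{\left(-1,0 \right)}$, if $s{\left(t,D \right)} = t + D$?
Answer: $80$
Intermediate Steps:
$s{\left(t,D \right)} = D + t$
$4 \left(-20\right) s{\left(-1,0 \right)} = 4 \left(-20\right) \left(0 - 1\right) = \left(-80\right) \left(-1\right) = 80$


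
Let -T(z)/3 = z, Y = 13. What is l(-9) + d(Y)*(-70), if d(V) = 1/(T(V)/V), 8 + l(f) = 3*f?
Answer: -35/3 ≈ -11.667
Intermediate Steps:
T(z) = -3*z
l(f) = -8 + 3*f
d(V) = -1/3 (d(V) = 1/((-3*V)/V) = 1/(-3) = -1/3)
l(-9) + d(Y)*(-70) = (-8 + 3*(-9)) - 1/3*(-70) = (-8 - 27) + 70/3 = -35 + 70/3 = -35/3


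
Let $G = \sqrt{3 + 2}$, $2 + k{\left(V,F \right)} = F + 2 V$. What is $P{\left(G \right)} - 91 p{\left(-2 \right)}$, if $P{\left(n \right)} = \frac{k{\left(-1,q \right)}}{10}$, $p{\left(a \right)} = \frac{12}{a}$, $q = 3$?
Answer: $\frac{5459}{10} \approx 545.9$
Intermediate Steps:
$k{\left(V,F \right)} = -2 + F + 2 V$ ($k{\left(V,F \right)} = -2 + \left(F + 2 V\right) = -2 + F + 2 V$)
$G = \sqrt{5} \approx 2.2361$
$P{\left(n \right)} = - \frac{1}{10}$ ($P{\left(n \right)} = \frac{-2 + 3 + 2 \left(-1\right)}{10} = \left(-2 + 3 - 2\right) \frac{1}{10} = \left(-1\right) \frac{1}{10} = - \frac{1}{10}$)
$P{\left(G \right)} - 91 p{\left(-2 \right)} = - \frac{1}{10} - 91 \frac{12}{-2} = - \frac{1}{10} - 91 \cdot 12 \left(- \frac{1}{2}\right) = - \frac{1}{10} - -546 = - \frac{1}{10} + 546 = \frac{5459}{10}$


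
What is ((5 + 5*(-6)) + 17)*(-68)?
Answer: 544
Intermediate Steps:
((5 + 5*(-6)) + 17)*(-68) = ((5 - 30) + 17)*(-68) = (-25 + 17)*(-68) = -8*(-68) = 544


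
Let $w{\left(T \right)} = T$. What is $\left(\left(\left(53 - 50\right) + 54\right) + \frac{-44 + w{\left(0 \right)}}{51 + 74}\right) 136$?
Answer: $\frac{963016}{125} \approx 7704.1$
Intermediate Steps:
$\left(\left(\left(53 - 50\right) + 54\right) + \frac{-44 + w{\left(0 \right)}}{51 + 74}\right) 136 = \left(\left(\left(53 - 50\right) + 54\right) + \frac{-44 + 0}{51 + 74}\right) 136 = \left(\left(3 + 54\right) - \frac{44}{125}\right) 136 = \left(57 - \frac{44}{125}\right) 136 = \frac{7081}{125} \cdot 136 = \frac{963016}{125}$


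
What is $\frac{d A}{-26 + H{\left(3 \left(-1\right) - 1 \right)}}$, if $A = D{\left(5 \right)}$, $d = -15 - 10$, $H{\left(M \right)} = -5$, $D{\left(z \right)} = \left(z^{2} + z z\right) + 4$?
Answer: $\frac{1350}{31} \approx 43.548$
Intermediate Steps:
$D{\left(z \right)} = 4 + 2 z^{2}$ ($D{\left(z \right)} = \left(z^{2} + z^{2}\right) + 4 = 2 z^{2} + 4 = 4 + 2 z^{2}$)
$d = -25$
$A = 54$ ($A = 4 + 2 \cdot 5^{2} = 4 + 2 \cdot 25 = 4 + 50 = 54$)
$\frac{d A}{-26 + H{\left(3 \left(-1\right) - 1 \right)}} = \frac{\left(-25\right) 54}{-26 - 5} = - \frac{1350}{-31} = \left(-1350\right) \left(- \frac{1}{31}\right) = \frac{1350}{31}$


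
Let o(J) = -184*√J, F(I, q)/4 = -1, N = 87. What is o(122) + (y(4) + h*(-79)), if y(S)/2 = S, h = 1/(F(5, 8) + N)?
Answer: 585/83 - 184*√122 ≈ -2025.3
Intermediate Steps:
F(I, q) = -4 (F(I, q) = 4*(-1) = -4)
h = 1/83 (h = 1/(-4 + 87) = 1/83 ≈ 0.012048)
y(S) = 2*S
o(122) + (y(4) + h*(-79)) = -184*√122 + (2*4 + (1/83)*(-79)) = -184*√122 + (8 - 79/83) = -184*√122 + 585/83 = 585/83 - 184*√122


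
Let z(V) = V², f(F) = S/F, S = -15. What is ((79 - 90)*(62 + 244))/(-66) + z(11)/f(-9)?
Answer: 618/5 ≈ 123.60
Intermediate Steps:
f(F) = -15/F
((79 - 90)*(62 + 244))/(-66) + z(11)/f(-9) = ((79 - 90)*(62 + 244))/(-66) + 11²/((-15/(-9))) = -11*306*(-1/66) + 121/((-15*(-⅑))) = -3366*(-1/66) + 121/(5/3) = 51 + 121*(⅗) = 51 + 363/5 = 618/5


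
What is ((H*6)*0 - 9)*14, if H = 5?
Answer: -126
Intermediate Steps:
((H*6)*0 - 9)*14 = ((5*6)*0 - 9)*14 = (30*0 - 9)*14 = (0 - 9)*14 = -9*14 = -126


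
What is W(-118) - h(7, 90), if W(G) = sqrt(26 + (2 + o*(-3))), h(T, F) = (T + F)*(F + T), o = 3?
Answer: -9409 + sqrt(19) ≈ -9404.6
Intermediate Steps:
h(T, F) = (F + T)**2 (h(T, F) = (F + T)*(F + T) = (F + T)**2)
W(G) = sqrt(19) (W(G) = sqrt(26 + (2 + 3*(-3))) = sqrt(26 + (2 - 9)) = sqrt(26 - 7) = sqrt(19))
W(-118) - h(7, 90) = sqrt(19) - (90 + 7)**2 = sqrt(19) - 1*97**2 = sqrt(19) - 1*9409 = sqrt(19) - 9409 = -9409 + sqrt(19)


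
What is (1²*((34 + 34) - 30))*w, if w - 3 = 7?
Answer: 380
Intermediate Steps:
w = 10 (w = 3 + 7 = 10)
(1²*((34 + 34) - 30))*w = (1²*((34 + 34) - 30))*10 = (1*(68 - 30))*10 = (1*38)*10 = 38*10 = 380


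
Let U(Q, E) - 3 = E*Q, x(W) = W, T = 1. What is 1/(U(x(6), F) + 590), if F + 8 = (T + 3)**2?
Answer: 1/641 ≈ 0.0015601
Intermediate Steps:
F = 8 (F = -8 + (1 + 3)**2 = -8 + 4**2 = -8 + 16 = 8)
U(Q, E) = 3 + E*Q
1/(U(x(6), F) + 590) = 1/((3 + 8*6) + 590) = 1/((3 + 48) + 590) = 1/(51 + 590) = 1/641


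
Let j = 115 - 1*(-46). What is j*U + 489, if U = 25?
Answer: 4514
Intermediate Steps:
j = 161 (j = 115 + 46 = 161)
j*U + 489 = 161*25 + 489 = 4025 + 489 = 4514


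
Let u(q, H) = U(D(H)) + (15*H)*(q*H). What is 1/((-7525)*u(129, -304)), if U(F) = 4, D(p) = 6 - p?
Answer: -1/1345657854100 ≈ -7.4313e-13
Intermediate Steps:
u(q, H) = 4 + 15*q*H**2 (u(q, H) = 4 + (15*H)*(q*H) = 4 + (15*H)*(H*q) = 4 + 15*q*H**2)
1/((-7525)*u(129, -304)) = 1/((-7525)*(4 + 15*129*(-304)**2)) = -1/(7525*(4 + 15*129*92416)) = -1/(7525*(4 + 178824960)) = -1/7525/178824964 = -1/7525*1/178824964 = -1/1345657854100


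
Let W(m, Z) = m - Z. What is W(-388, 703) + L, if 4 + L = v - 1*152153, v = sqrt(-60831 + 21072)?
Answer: -153248 + I*sqrt(39759) ≈ -1.5325e+5 + 199.4*I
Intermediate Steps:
v = I*sqrt(39759) (v = sqrt(-39759) = I*sqrt(39759) ≈ 199.4*I)
L = -152157 + I*sqrt(39759) (L = -4 + (I*sqrt(39759) - 1*152153) = -4 + (I*sqrt(39759) - 152153) = -4 + (-152153 + I*sqrt(39759)) = -152157 + I*sqrt(39759) ≈ -1.5216e+5 + 199.4*I)
W(-388, 703) + L = (-388 - 1*703) + (-152157 + I*sqrt(39759)) = (-388 - 703) + (-152157 + I*sqrt(39759)) = -1091 + (-152157 + I*sqrt(39759)) = -153248 + I*sqrt(39759)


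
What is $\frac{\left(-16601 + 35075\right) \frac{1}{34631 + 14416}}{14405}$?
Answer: $\frac{6158}{235507345} \approx 2.6148 \cdot 10^{-5}$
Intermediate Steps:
$\frac{\left(-16601 + 35075\right) \frac{1}{34631 + 14416}}{14405} = \frac{18474}{49047} \cdot \frac{1}{14405} = 18474 \cdot \frac{1}{49047} \cdot \frac{1}{14405} = \frac{6158}{16349} \cdot \frac{1}{14405} = \frac{6158}{235507345}$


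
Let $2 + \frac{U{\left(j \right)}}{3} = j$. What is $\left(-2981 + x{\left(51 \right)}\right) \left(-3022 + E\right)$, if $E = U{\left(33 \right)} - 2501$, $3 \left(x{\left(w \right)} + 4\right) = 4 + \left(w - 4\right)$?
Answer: $16116240$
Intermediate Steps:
$U{\left(j \right)} = -6 + 3 j$
$x{\left(w \right)} = -4 + \frac{w}{3}$ ($x{\left(w \right)} = -4 + \frac{4 + \left(w - 4\right)}{3} = -4 + \frac{4 + \left(-4 + w\right)}{3} = -4 + \frac{w}{3}$)
$E = -2408$ ($E = \left(-6 + 3 \cdot 33\right) - 2501 = \left(-6 + 99\right) - 2501 = 93 - 2501 = -2408$)
$\left(-2981 + x{\left(51 \right)}\right) \left(-3022 + E\right) = \left(-2981 + \left(-4 + \frac{1}{3} \cdot 51\right)\right) \left(-3022 - 2408\right) = \left(-2981 + \left(-4 + 17\right)\right) \left(-5430\right) = \left(-2981 + 13\right) \left(-5430\right) = \left(-2968\right) \left(-5430\right) = 16116240$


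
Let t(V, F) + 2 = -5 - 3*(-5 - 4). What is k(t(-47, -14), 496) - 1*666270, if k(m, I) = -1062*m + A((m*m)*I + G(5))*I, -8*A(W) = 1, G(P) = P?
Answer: -687572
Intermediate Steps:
A(W) = -⅛ (A(W) = -⅛*1 = -⅛)
t(V, F) = 20 (t(V, F) = -2 + (-5 - 3*(-5 - 4)) = -2 + (-5 - 3*(-9)) = -2 + (-5 + 27) = -2 + 22 = 20)
k(m, I) = -1062*m - I/8
k(t(-47, -14), 496) - 1*666270 = (-1062*20 - ⅛*496) - 1*666270 = (-21240 - 62) - 666270 = -21302 - 666270 = -687572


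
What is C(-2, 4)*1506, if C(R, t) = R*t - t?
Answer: -18072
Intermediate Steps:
C(R, t) = -t + R*t
C(-2, 4)*1506 = (4*(-1 - 2))*1506 = (4*(-3))*1506 = -12*1506 = -18072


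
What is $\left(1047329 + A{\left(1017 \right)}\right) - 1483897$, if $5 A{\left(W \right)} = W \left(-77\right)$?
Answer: $- \frac{2261149}{5} \approx -4.5223 \cdot 10^{5}$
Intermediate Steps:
$A{\left(W \right)} = - \frac{77 W}{5}$ ($A{\left(W \right)} = \frac{W \left(-77\right)}{5} = \frac{\left(-77\right) W}{5} = - \frac{77 W}{5}$)
$\left(1047329 + A{\left(1017 \right)}\right) - 1483897 = \left(1047329 - \frac{78309}{5}\right) - 1483897 = \frac{5158336}{5} - 1483897 = - \frac{2261149}{5}$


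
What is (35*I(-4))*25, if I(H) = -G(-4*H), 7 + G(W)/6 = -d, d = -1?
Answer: 31500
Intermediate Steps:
G(W) = -36 (G(W) = -42 + 6*(-1*(-1)) = -42 + 6*1 = -42 + 6 = -36)
I(H) = 36 (I(H) = -1*(-36) = 36)
(35*I(-4))*25 = (35*36)*25 = 1260*25 = 31500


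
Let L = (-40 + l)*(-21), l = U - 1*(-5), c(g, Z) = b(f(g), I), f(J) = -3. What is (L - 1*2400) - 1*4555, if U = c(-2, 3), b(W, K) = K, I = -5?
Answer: -6115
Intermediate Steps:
c(g, Z) = -5
U = -5
l = 0 (l = -5 - 1*(-5) = -5 + 5 = 0)
L = 840 (L = (-40 + 0)*(-21) = -40*(-21) = 840)
(L - 1*2400) - 1*4555 = (840 - 1*2400) - 1*4555 = (840 - 2400) - 4555 = -1560 - 4555 = -6115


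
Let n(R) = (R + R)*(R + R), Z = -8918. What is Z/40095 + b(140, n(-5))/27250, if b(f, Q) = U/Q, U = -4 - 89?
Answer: -4861055767/21851775000 ≈ -0.22246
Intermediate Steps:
U = -93
n(R) = 4*R² (n(R) = (2*R)*(2*R) = 4*R²)
b(f, Q) = -93/Q
Z/40095 + b(140, n(-5))/27250 = -8918/40095 - 93/(4*(-5)²)/27250 = -8918*1/40095 - 93/(4*25)*(1/27250) = -8918/40095 - 93/100*(1/27250) = -8918/40095 - 93*1/100*(1/27250) = -8918/40095 - 93/100*1/27250 = -8918/40095 - 93/2725000 = -4861055767/21851775000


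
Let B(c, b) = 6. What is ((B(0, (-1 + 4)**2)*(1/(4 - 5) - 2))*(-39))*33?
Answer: 23166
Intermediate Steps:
((B(0, (-1 + 4)**2)*(1/(4 - 5) - 2))*(-39))*33 = ((6*(1/(4 - 5) - 2))*(-39))*33 = ((6*(1/(-1) - 2))*(-39))*33 = ((6*(1*(-1) - 2))*(-39))*33 = ((6*(-1 - 2))*(-39))*33 = ((6*(-3))*(-39))*33 = -18*(-39)*33 = 702*33 = 23166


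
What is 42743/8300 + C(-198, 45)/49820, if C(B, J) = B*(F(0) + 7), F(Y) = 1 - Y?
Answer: 105815453/20675300 ≈ 5.1180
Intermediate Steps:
C(B, J) = 8*B (C(B, J) = B*((1 - 1*0) + 7) = B*((1 + 0) + 7) = B*(1 + 7) = B*8 = 8*B)
42743/8300 + C(-198, 45)/49820 = 42743/8300 + (8*(-198))/49820 = 42743*(1/8300) - 1584*1/49820 = 42743/8300 - 396/12455 = 105815453/20675300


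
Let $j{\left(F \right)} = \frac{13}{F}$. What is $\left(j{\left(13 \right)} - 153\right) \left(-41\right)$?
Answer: $6232$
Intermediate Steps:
$\left(j{\left(13 \right)} - 153\right) \left(-41\right) = \left(\frac{13}{13} - 153\right) \left(-41\right) = \left(13 \cdot \frac{1}{13} - 153\right) \left(-41\right) = \left(1 - 153\right) \left(-41\right) = \left(-152\right) \left(-41\right) = 6232$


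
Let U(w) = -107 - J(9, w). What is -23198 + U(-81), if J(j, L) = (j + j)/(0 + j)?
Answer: -23307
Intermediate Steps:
J(j, L) = 2 (J(j, L) = (2*j)/j = 2)
U(w) = -109 (U(w) = -107 - 1*2 = -107 - 2 = -109)
-23198 + U(-81) = -23198 - 109 = -23307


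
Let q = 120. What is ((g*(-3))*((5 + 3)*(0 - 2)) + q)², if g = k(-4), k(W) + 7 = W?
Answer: 166464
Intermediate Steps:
k(W) = -7 + W
g = -11 (g = -7 - 4 = -11)
((g*(-3))*((5 + 3)*(0 - 2)) + q)² = ((-11*(-3))*((5 + 3)*(0 - 2)) + 120)² = (33*(8*(-2)) + 120)² = (33*(-16) + 120)² = (-528 + 120)² = (-408)² = 166464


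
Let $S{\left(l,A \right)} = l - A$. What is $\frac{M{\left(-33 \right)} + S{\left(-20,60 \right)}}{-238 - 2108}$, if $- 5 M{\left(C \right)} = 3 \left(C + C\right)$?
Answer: $\frac{101}{5865} \approx 0.017221$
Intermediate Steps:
$M{\left(C \right)} = - \frac{6 C}{5}$ ($M{\left(C \right)} = - \frac{3 \left(C + C\right)}{5} = - \frac{3 \cdot 2 C}{5} = - \frac{6 C}{5}$)
$\frac{M{\left(-33 \right)} + S{\left(-20,60 \right)}}{-238 - 2108} = \frac{\left(- \frac{6}{5}\right) \left(-33\right) - 80}{-238 - 2108} = \frac{\frac{198}{5} - 80}{-2346} = \left(\frac{198}{5} - 80\right) \left(- \frac{1}{2346}\right) = \left(- \frac{202}{5}\right) \left(- \frac{1}{2346}\right) = \frac{101}{5865}$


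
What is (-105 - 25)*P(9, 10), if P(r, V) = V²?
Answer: -13000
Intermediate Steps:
(-105 - 25)*P(9, 10) = (-105 - 25)*10² = -130*100 = -13000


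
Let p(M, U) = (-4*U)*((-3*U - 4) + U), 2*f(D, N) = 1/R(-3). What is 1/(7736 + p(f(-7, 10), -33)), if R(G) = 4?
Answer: 1/15920 ≈ 6.2814e-5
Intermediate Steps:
f(D, N) = 1/8 (f(D, N) = (1/2)/4 = (1/2)*(1/4) = 1/8)
p(M, U) = -4*U*(-4 - 2*U) (p(M, U) = (-4*U)*((-4 - 3*U) + U) = (-4*U)*(-4 - 2*U) = -4*U*(-4 - 2*U))
1/(7736 + p(f(-7, 10), -33)) = 1/(7736 + 8*(-33)*(2 - 33)) = 1/(7736 + 8*(-33)*(-31)) = 1/(7736 + 8184) = 1/15920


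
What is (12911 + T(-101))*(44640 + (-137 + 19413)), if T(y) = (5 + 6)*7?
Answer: 830141008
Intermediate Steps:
T(y) = 77 (T(y) = 11*7 = 77)
(12911 + T(-101))*(44640 + (-137 + 19413)) = (12911 + 77)*(44640 + (-137 + 19413)) = 12988*(44640 + 19276) = 12988*63916 = 830141008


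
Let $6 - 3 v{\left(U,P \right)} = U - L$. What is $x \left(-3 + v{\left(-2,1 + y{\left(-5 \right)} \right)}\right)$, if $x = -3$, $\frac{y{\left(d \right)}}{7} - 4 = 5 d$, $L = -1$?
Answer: $2$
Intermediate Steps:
$y{\left(d \right)} = 28 + 35 d$ ($y{\left(d \right)} = 28 + 7 \cdot 5 d = 28 + 35 d$)
$v{\left(U,P \right)} = \frac{5}{3} - \frac{U}{3}$ ($v{\left(U,P \right)} = 2 - \frac{U - -1}{3} = 2 - \frac{U + 1}{3} = 2 - \frac{1 + U}{3} = 2 - \left(\frac{1}{3} + \frac{U}{3}\right) = \frac{5}{3} - \frac{U}{3}$)
$x \left(-3 + v{\left(-2,1 + y{\left(-5 \right)} \right)}\right) = - 3 \left(-3 + \left(\frac{5}{3} - - \frac{2}{3}\right)\right) = - 3 \left(-3 + \left(\frac{5}{3} + \frac{2}{3}\right)\right) = - 3 \left(-3 + \frac{7}{3}\right) = \left(-3\right) \left(- \frac{2}{3}\right) = 2$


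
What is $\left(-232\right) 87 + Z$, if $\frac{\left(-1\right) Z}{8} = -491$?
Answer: $-16256$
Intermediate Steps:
$Z = 3928$ ($Z = \left(-8\right) \left(-491\right) = 3928$)
$\left(-232\right) 87 + Z = \left(-232\right) 87 + 3928 = -20184 + 3928 = -16256$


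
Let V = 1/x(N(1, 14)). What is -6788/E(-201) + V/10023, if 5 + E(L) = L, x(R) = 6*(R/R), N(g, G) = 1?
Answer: 204108475/6194214 ≈ 32.951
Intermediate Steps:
x(R) = 6 (x(R) = 6*1 = 6)
E(L) = -5 + L
V = ⅙ (V = 1/6 = ⅙ ≈ 0.16667)
-6788/E(-201) + V/10023 = -6788/(-5 - 201) + (⅙)/10023 = -6788/(-206) + (⅙)*(1/10023) = -6788*(-1/206) + 1/60138 = 3394/103 + 1/60138 = 204108475/6194214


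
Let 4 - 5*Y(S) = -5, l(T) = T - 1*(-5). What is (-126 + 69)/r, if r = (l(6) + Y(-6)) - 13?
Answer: 285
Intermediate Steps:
l(T) = 5 + T (l(T) = T + 5 = 5 + T)
Y(S) = 9/5 (Y(S) = ⅘ - ⅕*(-5) = ⅘ + 1 = 9/5)
r = -⅕ (r = ((5 + 6) + 9/5) - 13 = (11 + 9/5) - 13 = 64/5 - 13 = -⅕ ≈ -0.20000)
(-126 + 69)/r = (-126 + 69)/(-⅕) = -5*(-57) = 285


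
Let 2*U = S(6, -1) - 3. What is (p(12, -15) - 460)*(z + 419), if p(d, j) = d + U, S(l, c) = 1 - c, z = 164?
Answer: -522951/2 ≈ -2.6148e+5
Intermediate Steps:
U = -1/2 (U = ((1 - 1*(-1)) - 3)/2 = ((1 + 1) - 3)/2 = (2 - 3)/2 = (1/2)*(-1) = -1/2 ≈ -0.50000)
p(d, j) = -1/2 + d (p(d, j) = d - 1/2 = -1/2 + d)
(p(12, -15) - 460)*(z + 419) = ((-1/2 + 12) - 460)*(164 + 419) = (23/2 - 460)*583 = -897/2*583 = -522951/2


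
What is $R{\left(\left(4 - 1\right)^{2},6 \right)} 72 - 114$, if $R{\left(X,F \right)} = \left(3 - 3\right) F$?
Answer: $-114$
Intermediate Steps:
$R{\left(X,F \right)} = 0$ ($R{\left(X,F \right)} = 0 F = 0$)
$R{\left(\left(4 - 1\right)^{2},6 \right)} 72 - 114 = 0 \cdot 72 - 114 = 0 - 114 = -114$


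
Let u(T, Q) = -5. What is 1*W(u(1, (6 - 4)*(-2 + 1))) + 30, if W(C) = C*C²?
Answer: -95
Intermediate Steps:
W(C) = C³
1*W(u(1, (6 - 4)*(-2 + 1))) + 30 = 1*(-5)³ + 30 = 1*(-125) + 30 = -125 + 30 = -95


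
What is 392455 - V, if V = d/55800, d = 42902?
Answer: 10949473049/27900 ≈ 3.9245e+5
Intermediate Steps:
V = 21451/27900 (V = 42902/55800 = 42902*(1/55800) = 21451/27900 ≈ 0.76885)
392455 - V = 392455 - 1*21451/27900 = 392455 - 21451/27900 = 10949473049/27900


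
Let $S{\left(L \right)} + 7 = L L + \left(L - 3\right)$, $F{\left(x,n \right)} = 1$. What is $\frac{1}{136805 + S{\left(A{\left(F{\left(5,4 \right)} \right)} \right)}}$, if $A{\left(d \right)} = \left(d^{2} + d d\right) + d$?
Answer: $\frac{1}{136807} \approx 7.3096 \cdot 10^{-6}$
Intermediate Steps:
$A{\left(d \right)} = d + 2 d^{2}$ ($A{\left(d \right)} = \left(d^{2} + d^{2}\right) + d = 2 d^{2} + d = d + 2 d^{2}$)
$S{\left(L \right)} = -10 + L + L^{2}$ ($S{\left(L \right)} = -7 + \left(L L + \left(L - 3\right)\right) = -7 + \left(L^{2} + \left(-3 + L\right)\right) = -7 + \left(-3 + L + L^{2}\right) = -10 + L + L^{2}$)
$\frac{1}{136805 + S{\left(A{\left(F{\left(5,4 \right)} \right)} \right)}} = \frac{1}{136805 + \left(-10 + 1 \left(1 + 2 \cdot 1\right) + \left(1 \left(1 + 2 \cdot 1\right)\right)^{2}\right)} = \frac{1}{136805 + \left(-10 + 1 \left(1 + 2\right) + \left(1 \left(1 + 2\right)\right)^{2}\right)} = \frac{1}{136805 + \left(-10 + 1 \cdot 3 + \left(1 \cdot 3\right)^{2}\right)} = \frac{1}{136805 + \left(-10 + 3 + 3^{2}\right)} = \frac{1}{136805 + \left(-10 + 3 + 9\right)} = \frac{1}{136805 + 2} = \frac{1}{136807}$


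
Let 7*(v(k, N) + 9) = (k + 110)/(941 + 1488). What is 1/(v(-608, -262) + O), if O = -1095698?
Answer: -17003/18630306619 ≈ -9.1265e-7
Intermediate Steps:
v(k, N) = -152917/17003 + k/17003 (v(k, N) = -9 + ((k + 110)/(941 + 1488))/7 = -9 + ((110 + k)/2429)/7 = -9 + ((110 + k)*(1/2429))/7 = -9 + (110/2429 + k/2429)/7 = -9 + (110/17003 + k/17003) = -152917/17003 + k/17003)
1/(v(-608, -262) + O) = 1/((-152917/17003 + (1/17003)*(-608)) - 1095698) = 1/((-152917/17003 - 608/17003) - 1095698) = 1/(-153525/17003 - 1095698) = 1/(-18630306619/17003) = -17003/18630306619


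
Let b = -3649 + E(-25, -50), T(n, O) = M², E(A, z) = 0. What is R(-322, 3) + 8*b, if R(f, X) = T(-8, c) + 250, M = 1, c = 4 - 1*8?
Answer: -28941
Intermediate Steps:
c = -4 (c = 4 - 8 = -4)
T(n, O) = 1 (T(n, O) = 1² = 1)
R(f, X) = 251 (R(f, X) = 1 + 250 = 251)
b = -3649 (b = -3649 + 0 = -3649)
R(-322, 3) + 8*b = 251 + 8*(-3649) = 251 - 29192 = -28941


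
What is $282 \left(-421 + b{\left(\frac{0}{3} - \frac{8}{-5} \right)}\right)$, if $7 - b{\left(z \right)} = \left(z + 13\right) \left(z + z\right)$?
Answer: $- \frac{3248076}{25} \approx -1.2992 \cdot 10^{5}$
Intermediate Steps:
$b{\left(z \right)} = 7 - 2 z \left(13 + z\right)$ ($b{\left(z \right)} = 7 - \left(z + 13\right) \left(z + z\right) = 7 - \left(13 + z\right) 2 z = 7 - 2 z \left(13 + z\right)$)
$282 \left(-421 + b{\left(\frac{0}{3} - \frac{8}{-5} \right)}\right) = 282 \left(-421 - \left(-7 + 2 \left(\frac{0}{3} - \frac{8}{-5}\right)^{2} + 26 \left(\frac{0}{3} - \frac{8}{-5}\right)\right)\right) = 282 \left(-421 - \left(-7 + 2 \left(0 \cdot \frac{1}{3} - - \frac{8}{5}\right)^{2} + 26 \left(0 \cdot \frac{1}{3} - - \frac{8}{5}\right)\right)\right) = 282 \left(-421 - \left(-7 + 2 \left(0 + \frac{8}{5}\right)^{2} + 26 \left(0 + \frac{8}{5}\right)\right)\right) = 282 \left(-421 - \left(\frac{173}{5} + \frac{128}{25}\right)\right) = 282 \left(-421 - \frac{993}{25}\right) = 282 \left(- \frac{11518}{25}\right) = - \frac{3248076}{25}$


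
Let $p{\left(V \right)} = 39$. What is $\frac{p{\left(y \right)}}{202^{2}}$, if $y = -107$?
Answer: $\frac{39}{40804} \approx 0.00095579$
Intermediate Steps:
$\frac{p{\left(y \right)}}{202^{2}} = \frac{39}{202^{2}} = \frac{39}{40804}$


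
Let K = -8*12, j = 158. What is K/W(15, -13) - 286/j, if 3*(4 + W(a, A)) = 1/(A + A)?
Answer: 546793/24727 ≈ 22.113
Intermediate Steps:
W(a, A) = -4 + 1/(6*A) (W(a, A) = -4 + 1/(3*(A + A)) = -4 + 1/(3*((2*A))) = -4 + (1/(2*A))/3 = -4 + 1/(6*A))
K = -96
K/W(15, -13) - 286/j = -96/(-4 + (⅙)/(-13)) - 286/158 = -96/(-4 + (⅙)*(-1/13)) - 286*1/158 = -96/(-4 - 1/78) - 143/79 = -96/(-313/78) - 143/79 = -96*(-78/313) - 143/79 = 7488/313 - 143/79 = 546793/24727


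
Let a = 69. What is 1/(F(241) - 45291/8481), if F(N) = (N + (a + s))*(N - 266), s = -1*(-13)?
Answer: -2827/22843122 ≈ -0.00012376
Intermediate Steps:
s = 13
F(N) = (-266 + N)*(82 + N) (F(N) = (N + (69 + 13))*(N - 266) = (N + 82)*(-266 + N) = (82 + N)*(-266 + N) = (-266 + N)*(82 + N))
1/(F(241) - 45291/8481) = 1/((-21812 + 241² - 184*241) - 45291/8481) = 1/((-21812 + 58081 - 44344) - 45291*1/8481) = 1/(-8075 - 15097/2827) = 1/(-22843122/2827) = -2827/22843122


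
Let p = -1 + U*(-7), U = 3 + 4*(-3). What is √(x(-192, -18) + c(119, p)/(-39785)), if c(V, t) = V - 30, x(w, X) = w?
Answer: I*√303910016065/39785 ≈ 13.856*I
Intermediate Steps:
U = -9 (U = 3 - 12 = -9)
p = 62 (p = -1 - 9*(-7) = -1 + 63 = 62)
c(V, t) = -30 + V
√(x(-192, -18) + c(119, p)/(-39785)) = √(-192 + (-30 + 119)/(-39785)) = √(-192 + 89*(-1/39785)) = √(-192 - 89/39785) = √(-7638809/39785) = I*√303910016065/39785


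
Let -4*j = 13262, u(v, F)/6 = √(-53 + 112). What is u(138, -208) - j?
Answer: 6631/2 + 6*√59 ≈ 3361.6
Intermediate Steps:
u(v, F) = 6*√59 (u(v, F) = 6*√(-53 + 112) = 6*√59)
j = -6631/2 (j = -¼*13262 = -6631/2 ≈ -3315.5)
u(138, -208) - j = 6*√59 - 1*(-6631/2) = 6*√59 + 6631/2 = 6631/2 + 6*√59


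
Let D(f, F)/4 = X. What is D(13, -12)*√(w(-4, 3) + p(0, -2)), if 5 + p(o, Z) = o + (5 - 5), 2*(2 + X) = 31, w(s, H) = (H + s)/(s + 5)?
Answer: 54*I*√6 ≈ 132.27*I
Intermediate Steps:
w(s, H) = (H + s)/(5 + s)
X = 27/2 (X = -2 + (½)*31 = -2 + 31/2 = 27/2 ≈ 13.500)
p(o, Z) = -5 + o (p(o, Z) = -5 + (o + (5 - 5)) = -5 + (o + 0) = -5 + o)
D(f, F) = 54 (D(f, F) = 4*(27/2) = 54)
D(13, -12)*√(w(-4, 3) + p(0, -2)) = 54*√((3 - 4)/(5 - 4) + (-5 + 0)) = 54*√(-1/1 - 5) = 54*√(1*(-1) - 5) = 54*√(-1 - 5) = 54*√(-6) = 54*(I*√6) = 54*I*√6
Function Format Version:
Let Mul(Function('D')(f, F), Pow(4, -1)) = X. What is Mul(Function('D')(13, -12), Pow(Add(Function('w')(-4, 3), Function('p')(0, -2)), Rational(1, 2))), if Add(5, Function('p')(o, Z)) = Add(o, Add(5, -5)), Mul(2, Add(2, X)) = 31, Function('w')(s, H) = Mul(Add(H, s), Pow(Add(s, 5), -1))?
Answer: Mul(54, I, Pow(6, Rational(1, 2))) ≈ Mul(132.27, I)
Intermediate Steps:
Function('w')(s, H) = Mul(Pow(Add(5, s), -1), Add(H, s)) (Function('w')(s, H) = Mul(Add(H, s), Pow(Add(5, s), -1)) = Mul(Pow(Add(5, s), -1), Add(H, s)))
X = Rational(27, 2) (X = Add(-2, Mul(Rational(1, 2), 31)) = Add(-2, Rational(31, 2)) = Rational(27, 2) ≈ 13.500)
Function('p')(o, Z) = Add(-5, o) (Function('p')(o, Z) = Add(-5, Add(o, Add(5, -5))) = Add(-5, Add(o, 0)) = Add(-5, o))
Function('D')(f, F) = 54 (Function('D')(f, F) = Mul(4, Rational(27, 2)) = 54)
Mul(Function('D')(13, -12), Pow(Add(Function('w')(-4, 3), Function('p')(0, -2)), Rational(1, 2))) = Mul(54, Pow(Add(Mul(Pow(Add(5, -4), -1), Add(3, -4)), Add(-5, 0)), Rational(1, 2))) = Mul(54, Pow(Add(Mul(Pow(1, -1), -1), -5), Rational(1, 2))) = Mul(54, Pow(Add(Mul(1, -1), -5), Rational(1, 2))) = Mul(54, Pow(Add(-1, -5), Rational(1, 2))) = Mul(54, Pow(-6, Rational(1, 2))) = Mul(54, Mul(I, Pow(6, Rational(1, 2)))) = Mul(54, I, Pow(6, Rational(1, 2)))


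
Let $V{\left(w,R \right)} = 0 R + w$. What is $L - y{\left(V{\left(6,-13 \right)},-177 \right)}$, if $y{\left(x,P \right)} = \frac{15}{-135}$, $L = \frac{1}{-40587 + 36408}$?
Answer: $\frac{1390}{12537} \approx 0.11087$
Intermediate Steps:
$V{\left(w,R \right)} = w$ ($V{\left(w,R \right)} = 0 + w = w$)
$L = - \frac{1}{4179}$ ($L = \frac{1}{-4179} = - \frac{1}{4179} \approx -0.00023929$)
$y{\left(x,P \right)} = - \frac{1}{9}$ ($y{\left(x,P \right)} = 15 \left(- \frac{1}{135}\right) = - \frac{1}{9}$)
$L - y{\left(V{\left(6,-13 \right)},-177 \right)} = - \frac{1}{4179} - - \frac{1}{9} = - \frac{1}{4179} + \frac{1}{9} = \frac{1390}{12537}$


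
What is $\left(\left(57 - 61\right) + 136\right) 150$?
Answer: $19800$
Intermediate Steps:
$\left(\left(57 - 61\right) + 136\right) 150 = \left(-4 + 136\right) 150 = 132 \cdot 150 = 19800$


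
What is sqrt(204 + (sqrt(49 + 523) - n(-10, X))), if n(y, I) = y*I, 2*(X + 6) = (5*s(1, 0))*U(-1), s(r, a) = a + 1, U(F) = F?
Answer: sqrt(119 + 2*sqrt(143)) ≈ 11.955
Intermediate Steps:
s(r, a) = 1 + a
X = -17/2 (X = -6 + ((5*(1 + 0))*(-1))/2 = -6 + ((5*1)*(-1))/2 = -6 + (5*(-1))/2 = -6 + (1/2)*(-5) = -6 - 5/2 = -17/2 ≈ -8.5000)
n(y, I) = I*y
sqrt(204 + (sqrt(49 + 523) - n(-10, X))) = sqrt(204 + (sqrt(49 + 523) - (-17)*(-10)/2)) = sqrt(204 + (sqrt(572) - 1*85)) = sqrt(204 + (2*sqrt(143) - 85)) = sqrt(204 + (-85 + 2*sqrt(143))) = sqrt(119 + 2*sqrt(143))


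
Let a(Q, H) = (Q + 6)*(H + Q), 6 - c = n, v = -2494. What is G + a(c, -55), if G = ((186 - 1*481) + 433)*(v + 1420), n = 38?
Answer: -145950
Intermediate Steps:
c = -32 (c = 6 - 1*38 = 6 - 38 = -32)
a(Q, H) = (6 + Q)*(H + Q)
G = -148212 (G = ((186 - 1*481) + 433)*(-2494 + 1420) = ((186 - 481) + 433)*(-1074) = (-295 + 433)*(-1074) = 138*(-1074) = -148212)
G + a(c, -55) = -148212 + ((-32)² + 6*(-55) + 6*(-32) - 55*(-32)) = -148212 + (1024 - 330 - 192 + 1760) = -148212 + 2262 = -145950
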